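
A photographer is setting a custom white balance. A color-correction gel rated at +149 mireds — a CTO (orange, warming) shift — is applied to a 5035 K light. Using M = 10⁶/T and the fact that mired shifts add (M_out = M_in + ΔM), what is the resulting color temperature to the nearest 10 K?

M_in = 10⁶/5035 = 198.61 mireds.
M_out = 198.61 + (+149) = 347.61 mireds.
T_out = 10⁶/347.61 = 2876.8 K → 2880 K.

2880 K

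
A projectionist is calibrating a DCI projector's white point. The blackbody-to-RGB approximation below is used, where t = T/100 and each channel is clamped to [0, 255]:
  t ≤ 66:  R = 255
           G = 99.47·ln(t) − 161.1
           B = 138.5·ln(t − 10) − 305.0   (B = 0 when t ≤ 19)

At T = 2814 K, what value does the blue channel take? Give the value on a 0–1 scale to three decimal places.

0.378

t = 2814/100 = 28.14; the t ≤ 66 branch applies.
B = 138.5·ln(28.14 − 10) − 305.0 = 138.5·ln 18.14 − 305.0 = 138.5·2.8981 − 305.0 = 96.390.
On a 0–1 scale: 96.390/255 = 0.3780 → 0.378.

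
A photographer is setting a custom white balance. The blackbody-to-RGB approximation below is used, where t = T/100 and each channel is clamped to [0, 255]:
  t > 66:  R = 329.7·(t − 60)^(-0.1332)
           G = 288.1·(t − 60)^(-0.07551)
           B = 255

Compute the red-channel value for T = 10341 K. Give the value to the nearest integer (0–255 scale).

200

t = 10341/100 = 103.41; the t > 66 branch applies.
R = 329.7·(103.41 − 60)^(-0.1332) = 329.7·43.41^(-0.1332) = 329.7·0.60516 = 199.523.
Rounded: 200.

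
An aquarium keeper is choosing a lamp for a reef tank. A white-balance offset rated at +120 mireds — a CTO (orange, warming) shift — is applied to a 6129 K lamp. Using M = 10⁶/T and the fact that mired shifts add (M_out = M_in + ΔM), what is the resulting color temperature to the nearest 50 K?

3550 K

M_in = 10⁶/6129 = 163.16 mireds.
M_out = 163.16 + (+120) = 283.16 mireds.
T_out = 10⁶/283.16 = 3531.6 K → 3550 K.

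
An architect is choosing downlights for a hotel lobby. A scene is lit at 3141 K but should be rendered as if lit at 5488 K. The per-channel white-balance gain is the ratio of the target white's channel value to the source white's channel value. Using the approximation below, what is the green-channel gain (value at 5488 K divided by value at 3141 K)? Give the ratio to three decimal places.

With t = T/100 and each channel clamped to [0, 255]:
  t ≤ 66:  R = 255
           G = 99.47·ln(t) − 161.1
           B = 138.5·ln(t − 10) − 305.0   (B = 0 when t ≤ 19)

At 3141 K (t = 31.41):
  G = 99.47·ln 31.41 − 161.1 = 99.47·3.4471 − 161.1 = 181.786.
At 5488 K (t = 54.88):
  G = 99.47·ln 54.88 − 161.1 = 99.47·4.0051 − 161.1 = 237.292.
Gain = 237.292 / 181.786 = 1.3053 → 1.305.

1.305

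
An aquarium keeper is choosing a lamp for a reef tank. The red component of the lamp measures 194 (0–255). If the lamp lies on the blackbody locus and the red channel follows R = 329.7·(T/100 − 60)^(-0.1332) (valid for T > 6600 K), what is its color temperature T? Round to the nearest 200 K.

(t − 60)^(-0.1332) = 194/329.7 = 0.58841.
t − 60 = 0.58841^(1/-0.1332) = 0.58841^(-7.508) = 53.593, so t = 113.593.
T = 100·t = 11359 K → 11400 K to the nearest 200 K.

11400 K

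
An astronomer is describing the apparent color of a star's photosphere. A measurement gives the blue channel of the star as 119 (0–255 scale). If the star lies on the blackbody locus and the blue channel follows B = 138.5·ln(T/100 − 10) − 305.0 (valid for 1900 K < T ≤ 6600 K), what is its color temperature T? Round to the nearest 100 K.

ln(t − 10) = (119 + 305.0) / 138.5 = 3.0614.
t − 10 = e^3.0614 = 21.357, so t = 31.357.
T = 100·t = 3136 K → 3100 K to the nearest 100 K.

3100 K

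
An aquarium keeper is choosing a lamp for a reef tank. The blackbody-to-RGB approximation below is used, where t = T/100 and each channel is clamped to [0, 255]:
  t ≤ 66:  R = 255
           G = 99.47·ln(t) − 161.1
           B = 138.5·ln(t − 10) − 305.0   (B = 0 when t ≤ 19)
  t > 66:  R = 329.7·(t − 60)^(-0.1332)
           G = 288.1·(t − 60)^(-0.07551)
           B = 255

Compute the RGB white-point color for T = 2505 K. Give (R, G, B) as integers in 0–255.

(255, 159, 71)

t = 2505/100 = 25.05; the t ≤ 66 branch applies.
R = 255 by definition for t ≤ 66.
G = 99.47·ln 25.05 − 161.1 = 99.47·3.2209 − 161.1 = 159.280.
B = 138.5·ln(25.05 − 10) − 305.0 = 138.5·ln 15.05 − 305.0 = 138.5·2.7114 − 305.0 = 70.526.
Rounded: (255, 159, 71).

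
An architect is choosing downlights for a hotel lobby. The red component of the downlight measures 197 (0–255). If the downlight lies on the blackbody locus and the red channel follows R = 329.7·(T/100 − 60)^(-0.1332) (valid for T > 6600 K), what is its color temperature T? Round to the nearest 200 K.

(t − 60)^(-0.1332) = 197/329.7 = 0.59751.
t − 60 = 0.59751^(1/-0.1332) = 0.59751^(-7.508) = 47.761, so t = 107.761.
T = 100·t = 10776 K → 10800 K to the nearest 200 K.

10800 K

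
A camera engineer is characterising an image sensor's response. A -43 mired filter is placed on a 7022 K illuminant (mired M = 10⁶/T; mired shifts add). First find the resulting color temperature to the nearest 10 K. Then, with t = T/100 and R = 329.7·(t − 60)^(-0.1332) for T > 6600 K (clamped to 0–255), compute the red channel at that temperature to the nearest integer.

M_in = 10⁶/7022 = 142.41; M_out = 142.41 + (-43) = 99.41.
T_out = 10⁶/99.41 = 10059.4 K → 10060 K; t = 100.6.
R = 329.7·(100.6 − 60)^(-0.1332) = 329.7·40.6^(-0.1332) = 329.7·0.61058 = 201.309.
Rounded: 201.

201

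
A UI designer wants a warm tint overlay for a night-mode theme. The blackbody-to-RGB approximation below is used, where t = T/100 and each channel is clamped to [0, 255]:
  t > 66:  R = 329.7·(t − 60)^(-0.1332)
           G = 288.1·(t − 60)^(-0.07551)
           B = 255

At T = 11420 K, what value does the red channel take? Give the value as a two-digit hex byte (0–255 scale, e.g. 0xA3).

t = 11420/100 = 114.2; the t > 66 branch applies.
R = 329.7·(114.2 − 60)^(-0.1332) = 329.7·54.2^(-0.1332) = 329.7·0.58753 = 193.709.
Rounded: 194; in hex, 0xC2.

0xC2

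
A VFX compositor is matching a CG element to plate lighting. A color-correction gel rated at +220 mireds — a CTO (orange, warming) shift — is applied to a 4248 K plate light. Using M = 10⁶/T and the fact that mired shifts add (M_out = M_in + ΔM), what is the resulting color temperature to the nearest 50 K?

2200 K

M_in = 10⁶/4248 = 235.40 mireds.
M_out = 235.40 + (+220) = 455.40 mireds.
T_out = 10⁶/455.40 = 2195.8 K → 2200 K.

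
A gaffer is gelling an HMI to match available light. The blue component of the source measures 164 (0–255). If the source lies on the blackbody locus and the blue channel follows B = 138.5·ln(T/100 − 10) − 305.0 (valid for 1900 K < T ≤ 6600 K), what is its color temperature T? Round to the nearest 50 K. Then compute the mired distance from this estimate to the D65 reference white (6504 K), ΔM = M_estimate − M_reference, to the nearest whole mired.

+99 mireds

ln(t − 10) = (164 + 305.0) / 138.5 = 3.3863.
t − 10 = e^3.3863 = 29.556, so t = 39.556.
T = 100·t = 3956 K → 3950 K to the nearest 50 K.
M_estimate = 10⁶/3950 = 253.16; M_reference = 10⁶/6504 = 153.75.
ΔM = 253.16 − 153.75 = 99.41 → +99 mireds.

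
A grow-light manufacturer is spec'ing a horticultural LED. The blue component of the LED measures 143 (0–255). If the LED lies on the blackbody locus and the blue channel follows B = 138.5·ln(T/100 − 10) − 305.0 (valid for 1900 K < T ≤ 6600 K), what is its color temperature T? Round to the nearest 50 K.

3550 K

ln(t − 10) = (143 + 305.0) / 138.5 = 3.2347.
t − 10 = e^3.2347 = 25.398, so t = 35.398.
T = 100·t = 3540 K → 3550 K to the nearest 50 K.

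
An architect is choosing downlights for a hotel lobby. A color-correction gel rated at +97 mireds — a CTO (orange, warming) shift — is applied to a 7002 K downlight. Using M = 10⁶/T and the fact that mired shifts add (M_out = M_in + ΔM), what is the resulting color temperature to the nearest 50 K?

M_in = 10⁶/7002 = 142.82 mireds.
M_out = 142.82 + (+97) = 239.82 mireds.
T_out = 10⁶/239.82 = 4169.9 K → 4150 K.

4150 K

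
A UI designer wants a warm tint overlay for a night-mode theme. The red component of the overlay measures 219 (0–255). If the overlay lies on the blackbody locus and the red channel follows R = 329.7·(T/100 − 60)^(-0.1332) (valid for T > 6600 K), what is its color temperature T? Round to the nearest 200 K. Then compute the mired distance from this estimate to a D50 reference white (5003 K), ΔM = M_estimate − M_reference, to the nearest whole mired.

-78 mireds

(t − 60)^(-0.1332) = 219/329.7 = 0.66424.
t − 60 = 0.66424^(1/-0.1332) = 0.66424^(-7.508) = 21.572, so t = 81.572.
T = 100·t = 8157 K → 8200 K to the nearest 200 K.
M_estimate = 10⁶/8200 = 121.95; M_reference = 10⁶/5003 = 199.88.
ΔM = 121.95 − 199.88 = -77.93 → -78 mireds.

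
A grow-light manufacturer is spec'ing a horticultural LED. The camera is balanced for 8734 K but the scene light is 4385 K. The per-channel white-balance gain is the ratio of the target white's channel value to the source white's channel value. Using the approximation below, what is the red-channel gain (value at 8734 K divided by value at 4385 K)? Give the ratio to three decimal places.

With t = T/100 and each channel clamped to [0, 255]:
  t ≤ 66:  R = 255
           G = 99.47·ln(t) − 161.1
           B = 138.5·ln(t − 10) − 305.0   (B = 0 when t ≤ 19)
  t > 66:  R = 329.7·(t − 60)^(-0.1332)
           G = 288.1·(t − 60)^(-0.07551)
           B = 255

At 4385 K (t = 43.85):
  R = 255 by definition for t ≤ 66.
At 8734 K (t = 87.34):
  R = 329.7·(87.34 − 60)^(-0.1332) = 329.7·27.34^(-0.1332) = 329.7·0.64360 = 212.196.
Gain = 212.196 / 255.000 = 0.8321 → 0.832.

0.832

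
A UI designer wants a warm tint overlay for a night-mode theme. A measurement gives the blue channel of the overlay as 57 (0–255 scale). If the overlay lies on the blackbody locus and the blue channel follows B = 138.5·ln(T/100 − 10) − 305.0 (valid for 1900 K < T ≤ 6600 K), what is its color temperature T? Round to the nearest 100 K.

ln(t − 10) = (57 + 305.0) / 138.5 = 2.6137.
t − 10 = e^2.6137 = 13.650, so t = 23.650.
T = 100·t = 2365 K → 2400 K to the nearest 100 K.

2400 K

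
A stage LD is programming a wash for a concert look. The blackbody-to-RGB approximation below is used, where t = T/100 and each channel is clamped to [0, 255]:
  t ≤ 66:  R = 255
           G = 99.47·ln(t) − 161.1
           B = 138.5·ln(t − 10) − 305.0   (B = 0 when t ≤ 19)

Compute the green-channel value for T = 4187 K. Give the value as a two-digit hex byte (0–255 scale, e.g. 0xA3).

t = 4187/100 = 41.87; the t ≤ 66 branch applies.
G = 99.47·ln 41.87 − 161.1 = 99.47·3.7346 − 161.1 = 210.378.
Rounded: 210; in hex, 0xD2.

0xD2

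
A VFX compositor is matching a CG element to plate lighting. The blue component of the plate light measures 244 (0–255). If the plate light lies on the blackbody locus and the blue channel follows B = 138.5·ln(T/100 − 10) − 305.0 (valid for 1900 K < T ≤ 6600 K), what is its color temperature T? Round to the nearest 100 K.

ln(t − 10) = (244 + 305.0) / 138.5 = 3.9639.
t − 10 = e^3.9639 = 52.662, so t = 62.662.
T = 100·t = 6266 K → 6300 K to the nearest 100 K.

6300 K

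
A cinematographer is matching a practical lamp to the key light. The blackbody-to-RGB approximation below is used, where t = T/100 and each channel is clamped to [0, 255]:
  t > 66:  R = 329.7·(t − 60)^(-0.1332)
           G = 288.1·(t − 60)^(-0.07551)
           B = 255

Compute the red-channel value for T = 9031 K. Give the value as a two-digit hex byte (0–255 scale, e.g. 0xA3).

t = 9031/100 = 90.31; the t > 66 branch applies.
R = 329.7·(90.31 − 60)^(-0.1332) = 329.7·30.31^(-0.1332) = 329.7·0.63482 = 209.301.
Rounded: 209; in hex, 0xD1.

0xD1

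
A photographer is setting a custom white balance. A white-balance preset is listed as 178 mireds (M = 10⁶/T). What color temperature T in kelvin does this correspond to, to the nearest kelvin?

5618 K

T = 10⁶ / 178 = 5617.98 K → 5618 K.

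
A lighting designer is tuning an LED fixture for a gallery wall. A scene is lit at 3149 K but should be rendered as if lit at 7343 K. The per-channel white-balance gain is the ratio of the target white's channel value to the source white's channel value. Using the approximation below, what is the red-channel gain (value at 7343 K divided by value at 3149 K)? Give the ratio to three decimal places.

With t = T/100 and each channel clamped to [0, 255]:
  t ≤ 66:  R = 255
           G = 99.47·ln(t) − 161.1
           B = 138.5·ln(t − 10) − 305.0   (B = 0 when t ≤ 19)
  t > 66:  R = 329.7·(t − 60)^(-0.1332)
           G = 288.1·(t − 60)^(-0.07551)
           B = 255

0.915

At 3149 K (t = 31.49):
  R = 255 by definition for t ≤ 66.
At 7343 K (t = 73.43):
  R = 329.7·(73.43 − 60)^(-0.1332) = 329.7·13.43^(-0.1332) = 329.7·0.70752 = 233.270.
Gain = 233.270 / 255.000 = 0.9148 → 0.915.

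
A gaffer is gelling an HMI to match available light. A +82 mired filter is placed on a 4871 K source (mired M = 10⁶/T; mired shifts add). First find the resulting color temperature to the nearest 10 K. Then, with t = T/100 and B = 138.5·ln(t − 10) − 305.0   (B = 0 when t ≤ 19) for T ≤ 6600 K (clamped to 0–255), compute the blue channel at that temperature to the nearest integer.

140

M_in = 10⁶/4871 = 205.30; M_out = 205.30 + (+82) = 287.30.
T_out = 10⁶/287.30 = 3480.7 K → 3480 K; t = 34.8.
B = 138.5·ln(34.8 − 10) − 305.0 = 138.5·ln 24.8 − 305.0 = 138.5·3.2108 − 305.0 = 139.702.
Rounded: 140.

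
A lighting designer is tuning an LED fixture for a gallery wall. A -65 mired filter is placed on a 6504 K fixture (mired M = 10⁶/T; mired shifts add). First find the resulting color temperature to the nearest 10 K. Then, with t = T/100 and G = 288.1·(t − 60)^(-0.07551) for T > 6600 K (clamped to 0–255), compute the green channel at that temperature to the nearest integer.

M_in = 10⁶/6504 = 153.75; M_out = 153.75 + (-65) = 88.75.
T_out = 10⁶/88.75 = 11267.4 K → 11270 K; t = 112.7.
G = 288.1·(112.7 − 60)^(-0.07551) = 288.1·52.7^(-0.07551) = 288.1·0.74129 = 213.565.
Rounded: 214.

214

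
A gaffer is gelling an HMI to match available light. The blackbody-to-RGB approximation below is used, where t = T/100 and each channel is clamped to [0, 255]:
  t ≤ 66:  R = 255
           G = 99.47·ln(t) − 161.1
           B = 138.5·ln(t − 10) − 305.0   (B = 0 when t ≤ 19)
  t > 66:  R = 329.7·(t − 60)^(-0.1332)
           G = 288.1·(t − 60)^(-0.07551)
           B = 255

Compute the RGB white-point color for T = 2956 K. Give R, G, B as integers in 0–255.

t = 2956/100 = 29.56; the t ≤ 66 branch applies.
R = 255 by definition for t ≤ 66.
G = 99.47·ln 29.56 − 161.1 = 99.47·3.3864 − 161.1 = 175.747.
B = 138.5·ln(29.56 − 10) − 305.0 = 138.5·ln 19.56 − 305.0 = 138.5·2.9735 − 305.0 = 106.828.
Rounded: (255, 176, 107).

R=255, G=176, B=107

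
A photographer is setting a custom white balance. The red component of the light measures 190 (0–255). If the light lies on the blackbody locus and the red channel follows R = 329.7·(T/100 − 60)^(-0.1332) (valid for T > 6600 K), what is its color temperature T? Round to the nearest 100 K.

(t − 60)^(-0.1332) = 190/329.7 = 0.57628.
t − 60 = 0.57628^(1/-0.1332) = 0.57628^(-7.508) = 62.667, so t = 122.667.
T = 100·t = 12267 K → 12300 K to the nearest 100 K.

12300 K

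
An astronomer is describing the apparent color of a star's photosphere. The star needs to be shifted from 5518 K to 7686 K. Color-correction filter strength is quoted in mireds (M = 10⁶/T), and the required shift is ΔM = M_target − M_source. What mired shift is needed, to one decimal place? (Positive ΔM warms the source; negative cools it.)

M_source = 10⁶/5518 = 181.225; M_target = 10⁶/7686 = 130.107.
ΔM = 130.107 − 181.225 = -51.118 → -51.1 mireds, a cooling shift.

-51.1 mireds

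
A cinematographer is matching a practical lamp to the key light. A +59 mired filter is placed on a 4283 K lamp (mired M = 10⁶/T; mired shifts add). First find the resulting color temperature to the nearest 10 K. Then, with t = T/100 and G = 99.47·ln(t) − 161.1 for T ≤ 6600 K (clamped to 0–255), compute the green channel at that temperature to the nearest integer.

190

M_in = 10⁶/4283 = 233.48; M_out = 233.48 + (+59) = 292.48.
T_out = 10⁶/292.48 = 3419.0 K → 3420 K; t = 34.2.
G = 99.47·ln 34.2 − 161.1 = 99.47·3.5322 − 161.1 = 190.250.
Rounded: 190.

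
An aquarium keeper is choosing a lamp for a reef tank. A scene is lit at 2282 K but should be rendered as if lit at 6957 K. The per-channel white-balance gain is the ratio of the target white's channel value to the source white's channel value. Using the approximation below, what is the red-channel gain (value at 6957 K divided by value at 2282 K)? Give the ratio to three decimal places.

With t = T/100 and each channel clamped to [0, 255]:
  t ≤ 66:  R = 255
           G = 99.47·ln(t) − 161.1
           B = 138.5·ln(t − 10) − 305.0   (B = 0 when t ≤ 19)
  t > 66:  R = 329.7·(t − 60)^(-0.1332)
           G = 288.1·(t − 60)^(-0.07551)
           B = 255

At 2282 K (t = 22.82):
  R = 255 by definition for t ≤ 66.
At 6957 K (t = 69.57):
  R = 329.7·(69.57 − 60)^(-0.1332) = 329.7·9.57^(-0.1332) = 329.7·0.74019 = 244.040.
Gain = 244.040 / 255.000 = 0.9570 → 0.957.

0.957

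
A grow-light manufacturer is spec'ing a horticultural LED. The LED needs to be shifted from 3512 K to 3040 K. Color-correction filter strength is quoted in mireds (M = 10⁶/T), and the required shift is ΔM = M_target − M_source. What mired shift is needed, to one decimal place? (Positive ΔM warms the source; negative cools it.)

+44.2 mireds

M_source = 10⁶/3512 = 284.738; M_target = 10⁶/3040 = 328.947.
ΔM = 328.947 − 284.738 = 44.209 → +44.2 mireds, a warming shift.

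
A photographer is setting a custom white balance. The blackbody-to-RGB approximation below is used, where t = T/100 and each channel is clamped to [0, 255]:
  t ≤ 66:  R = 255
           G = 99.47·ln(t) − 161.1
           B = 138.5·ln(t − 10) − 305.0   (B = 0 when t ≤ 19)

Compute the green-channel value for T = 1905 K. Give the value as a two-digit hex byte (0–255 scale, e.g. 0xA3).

t = 1905/100 = 19.05; the t ≤ 66 branch applies.
G = 99.47·ln 19.05 − 161.1 = 99.47·2.9471 − 161.1 = 132.045.
Rounded: 132; in hex, 0x84.

0x84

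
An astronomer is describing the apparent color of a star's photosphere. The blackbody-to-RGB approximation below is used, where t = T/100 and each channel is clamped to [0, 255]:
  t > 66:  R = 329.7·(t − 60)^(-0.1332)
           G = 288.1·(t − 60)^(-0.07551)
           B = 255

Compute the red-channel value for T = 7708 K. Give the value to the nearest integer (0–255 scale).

226

t = 7708/100 = 77.08; the t > 66 branch applies.
R = 329.7·(77.08 − 60)^(-0.1332) = 329.7·17.08^(-0.1332) = 329.7·0.68522 = 225.918.
Rounded: 226.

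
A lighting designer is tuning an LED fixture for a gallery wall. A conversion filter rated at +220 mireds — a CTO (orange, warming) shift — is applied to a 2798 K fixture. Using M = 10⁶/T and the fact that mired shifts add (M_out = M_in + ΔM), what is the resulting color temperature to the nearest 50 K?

M_in = 10⁶/2798 = 357.40 mireds.
M_out = 357.40 + (+220) = 577.40 mireds.
T_out = 10⁶/577.40 = 1731.9 K → 1750 K.

1750 K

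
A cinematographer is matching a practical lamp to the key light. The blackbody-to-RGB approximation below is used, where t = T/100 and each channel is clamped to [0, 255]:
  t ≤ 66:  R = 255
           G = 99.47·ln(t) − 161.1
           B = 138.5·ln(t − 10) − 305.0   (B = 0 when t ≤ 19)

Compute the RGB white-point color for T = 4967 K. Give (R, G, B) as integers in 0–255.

(255, 227, 205)

t = 4967/100 = 49.67; the t ≤ 66 branch applies.
R = 255 by definition for t ≤ 66.
G = 99.47·ln 49.67 − 161.1 = 99.47·3.9054 − 161.1 = 227.370.
B = 138.5·ln(49.67 − 10) − 305.0 = 138.5·ln 39.67 − 305.0 = 138.5·3.6806 − 305.0 = 204.762.
Rounded: (255, 227, 205).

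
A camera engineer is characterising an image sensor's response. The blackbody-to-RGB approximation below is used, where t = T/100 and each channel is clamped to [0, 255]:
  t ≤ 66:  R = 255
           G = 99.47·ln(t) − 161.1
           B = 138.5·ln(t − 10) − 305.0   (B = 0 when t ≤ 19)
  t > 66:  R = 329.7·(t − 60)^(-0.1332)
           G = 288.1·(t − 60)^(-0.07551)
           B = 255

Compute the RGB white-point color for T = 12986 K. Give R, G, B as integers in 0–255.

t = 12986/100 = 129.86; the t > 66 branch applies.
R = 329.7·(129.86 − 60)^(-0.1332) = 329.7·69.86^(-0.1332) = 329.7·0.56800 = 187.270.
G = 288.1·(129.86 − 60)^(-0.07551) = 288.1·69.86^(-0.07551) = 288.1·0.72568 = 209.067.
B = 255 by definition for t > 66.
Rounded: (187, 209, 255).

R=187, G=209, B=255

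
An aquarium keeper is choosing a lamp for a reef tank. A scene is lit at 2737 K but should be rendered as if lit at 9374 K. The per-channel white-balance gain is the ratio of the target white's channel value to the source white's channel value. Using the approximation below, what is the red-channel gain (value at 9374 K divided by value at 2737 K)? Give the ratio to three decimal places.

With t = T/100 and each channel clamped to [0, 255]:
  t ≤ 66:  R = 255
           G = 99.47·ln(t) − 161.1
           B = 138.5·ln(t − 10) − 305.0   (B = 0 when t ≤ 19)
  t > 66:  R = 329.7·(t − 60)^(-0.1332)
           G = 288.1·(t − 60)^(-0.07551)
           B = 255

At 2737 K (t = 27.37):
  R = 255 by definition for t ≤ 66.
At 9374 K (t = 93.74):
  R = 329.7·(93.74 − 60)^(-0.1332) = 329.7·33.74^(-0.1332) = 329.7·0.62582 = 206.334.
Gain = 206.334 / 255.000 = 0.8092 → 0.809.

0.809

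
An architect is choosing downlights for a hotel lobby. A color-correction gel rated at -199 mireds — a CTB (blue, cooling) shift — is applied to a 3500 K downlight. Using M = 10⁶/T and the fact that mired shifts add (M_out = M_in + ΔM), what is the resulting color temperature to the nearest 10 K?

11530 K

M_in = 10⁶/3500 = 285.71 mireds.
M_out = 285.71 + (-199) = 86.71 mireds.
T_out = 10⁶/86.71 = 11532.1 K → 11530 K.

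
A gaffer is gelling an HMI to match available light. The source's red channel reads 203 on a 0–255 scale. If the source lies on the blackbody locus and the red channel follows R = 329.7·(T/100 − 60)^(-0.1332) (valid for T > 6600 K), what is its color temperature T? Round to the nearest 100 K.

(t − 60)^(-0.1332) = 203/329.7 = 0.61571.
t − 60 = 0.61571^(1/-0.1332) = 0.61571^(-7.508) = 38.129, so t = 98.129.
T = 100·t = 9813 K → 9800 K to the nearest 100 K.

9800 K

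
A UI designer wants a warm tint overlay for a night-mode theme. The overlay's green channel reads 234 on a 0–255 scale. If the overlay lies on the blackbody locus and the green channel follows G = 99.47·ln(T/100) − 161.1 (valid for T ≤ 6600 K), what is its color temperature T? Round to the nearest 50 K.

5300 K

ln t = (234 + 161.1) / 99.47 = 3.9721.
t = e^3.9721 = 53.093.
T = 100·t = 5309 K → 5300 K to the nearest 50 K.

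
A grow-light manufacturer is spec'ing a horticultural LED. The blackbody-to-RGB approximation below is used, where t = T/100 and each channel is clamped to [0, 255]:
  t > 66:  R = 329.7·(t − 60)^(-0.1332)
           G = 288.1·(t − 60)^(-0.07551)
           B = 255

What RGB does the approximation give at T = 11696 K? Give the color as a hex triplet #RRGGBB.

#C0D4FF

t = 11696/100 = 116.96; the t > 66 branch applies.
R = 329.7·(116.96 − 60)^(-0.1332) = 329.7·56.96^(-0.1332) = 329.7·0.58366 = 192.432.
G = 288.1·(116.96 − 60)^(-0.07551) = 288.1·56.96^(-0.07551) = 288.1·0.73695 = 212.315.
B = 255 by definition for t > 66.
Rounded: (192, 212, 255).
In hex: #C0D4FF.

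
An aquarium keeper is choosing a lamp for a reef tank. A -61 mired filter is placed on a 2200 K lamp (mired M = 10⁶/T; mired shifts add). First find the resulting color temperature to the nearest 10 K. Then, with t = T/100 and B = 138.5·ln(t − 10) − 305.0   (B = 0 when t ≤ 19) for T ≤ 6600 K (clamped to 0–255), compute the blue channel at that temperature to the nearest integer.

74

M_in = 10⁶/2200 = 454.55; M_out = 454.55 + (-61) = 393.55.
T_out = 10⁶/393.55 = 2541.0 K → 2540 K; t = 25.4.
B = 138.5·ln(25.4 − 10) − 305.0 = 138.5·ln 15.4 − 305.0 = 138.5·2.7344 − 305.0 = 73.710.
Rounded: 74.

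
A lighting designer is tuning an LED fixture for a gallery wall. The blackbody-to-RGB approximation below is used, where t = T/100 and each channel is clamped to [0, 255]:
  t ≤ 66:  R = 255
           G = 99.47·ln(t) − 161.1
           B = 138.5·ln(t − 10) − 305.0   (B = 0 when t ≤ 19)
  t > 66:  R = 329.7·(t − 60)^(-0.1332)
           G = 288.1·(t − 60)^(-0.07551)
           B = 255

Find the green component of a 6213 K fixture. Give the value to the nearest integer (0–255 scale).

t = 6213/100 = 62.13; the t ≤ 66 branch applies.
G = 99.47·ln 62.13 − 161.1 = 99.47·4.1292 − 161.1 = 249.634.
Rounded: 250.

250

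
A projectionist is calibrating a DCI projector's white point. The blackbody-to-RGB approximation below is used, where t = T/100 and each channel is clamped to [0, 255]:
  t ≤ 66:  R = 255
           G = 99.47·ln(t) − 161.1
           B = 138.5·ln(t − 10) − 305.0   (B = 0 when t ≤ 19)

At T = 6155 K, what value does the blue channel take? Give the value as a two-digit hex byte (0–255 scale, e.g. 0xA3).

t = 6155/100 = 61.55; the t ≤ 66 branch applies.
B = 138.5·ln(61.55 − 10) − 305.0 = 138.5·ln 51.55 − 305.0 = 138.5·3.9426 − 305.0 = 241.043.
Rounded: 241; in hex, 0xF1.

0xF1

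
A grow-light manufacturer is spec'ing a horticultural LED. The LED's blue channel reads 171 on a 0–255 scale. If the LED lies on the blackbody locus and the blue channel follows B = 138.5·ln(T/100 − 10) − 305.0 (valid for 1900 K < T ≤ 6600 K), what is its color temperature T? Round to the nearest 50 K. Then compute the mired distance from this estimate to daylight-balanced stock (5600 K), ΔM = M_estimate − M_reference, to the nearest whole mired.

+65 mireds

ln(t − 10) = (171 + 305.0) / 138.5 = 3.4368.
t − 10 = e^3.4368 = 31.088, so t = 41.088.
T = 100·t = 4109 K → 4100 K to the nearest 50 K.
M_estimate = 10⁶/4100 = 243.90; M_reference = 10⁶/5600 = 178.57.
ΔM = 243.90 − 178.57 = 65.33 → +65 mireds.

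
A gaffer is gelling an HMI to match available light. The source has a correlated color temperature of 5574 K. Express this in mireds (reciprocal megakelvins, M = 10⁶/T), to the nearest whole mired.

M = 10⁶ / 5574 = 179.404 → 179 mireds.

179 mireds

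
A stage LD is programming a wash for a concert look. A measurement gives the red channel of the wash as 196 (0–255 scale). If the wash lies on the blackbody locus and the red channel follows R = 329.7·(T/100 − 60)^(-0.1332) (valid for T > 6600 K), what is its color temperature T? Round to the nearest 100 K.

11000 K

(t − 60)^(-0.1332) = 196/329.7 = 0.59448.
t − 60 = 0.59448^(1/-0.1332) = 0.59448^(-7.508) = 49.621, so t = 109.621.
T = 100·t = 10962 K → 11000 K to the nearest 100 K.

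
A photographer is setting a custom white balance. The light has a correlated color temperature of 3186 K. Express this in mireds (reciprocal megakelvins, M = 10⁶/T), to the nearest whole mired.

M = 10⁶ / 3186 = 313.873 → 314 mireds.

314 mireds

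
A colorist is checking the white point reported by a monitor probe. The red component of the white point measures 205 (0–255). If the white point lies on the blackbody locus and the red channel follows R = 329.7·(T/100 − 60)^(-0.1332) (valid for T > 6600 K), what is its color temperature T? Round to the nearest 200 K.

(t − 60)^(-0.1332) = 205/329.7 = 0.62178.
t − 60 = 0.62178^(1/-0.1332) = 0.62178^(-7.508) = 35.423, so t = 95.423.
T = 100·t = 9542 K → 9600 K to the nearest 200 K.

9600 K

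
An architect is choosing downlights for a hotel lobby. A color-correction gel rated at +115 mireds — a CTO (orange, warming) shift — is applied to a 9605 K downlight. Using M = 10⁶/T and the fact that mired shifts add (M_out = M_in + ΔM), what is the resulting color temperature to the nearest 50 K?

M_in = 10⁶/9605 = 104.11 mireds.
M_out = 104.11 + (+115) = 219.11 mireds.
T_out = 10⁶/219.11 = 4563.9 K → 4550 K.

4550 K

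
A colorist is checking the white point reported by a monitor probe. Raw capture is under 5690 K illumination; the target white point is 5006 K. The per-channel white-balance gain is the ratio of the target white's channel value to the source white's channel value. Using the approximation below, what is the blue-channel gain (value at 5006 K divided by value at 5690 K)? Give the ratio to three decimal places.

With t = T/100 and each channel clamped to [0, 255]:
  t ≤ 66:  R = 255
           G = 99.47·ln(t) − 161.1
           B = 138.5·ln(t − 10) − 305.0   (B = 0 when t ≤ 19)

At 5690 K (t = 56.9):
  B = 138.5·ln(56.9 − 10) − 305.0 = 138.5·ln 46.9 − 305.0 = 138.5·3.8480 − 305.0 = 227.950.
At 5006 K (t = 50.06):
  B = 138.5·ln(50.06 − 10) − 305.0 = 138.5·ln 40.06 − 305.0 = 138.5·3.6904 − 305.0 = 206.117.
Gain = 206.117 / 227.950 = 0.9042 → 0.904.

0.904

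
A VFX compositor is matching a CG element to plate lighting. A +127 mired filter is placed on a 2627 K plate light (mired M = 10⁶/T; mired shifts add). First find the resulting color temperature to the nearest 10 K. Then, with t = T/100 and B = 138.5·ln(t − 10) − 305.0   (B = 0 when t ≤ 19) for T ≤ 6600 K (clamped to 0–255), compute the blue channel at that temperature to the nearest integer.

10

M_in = 10⁶/2627 = 380.66; M_out = 380.66 + (+127) = 507.66.
T_out = 10⁶/507.66 = 1969.8 K → 1970 K; t = 19.7.
B = 138.5·ln(19.7 − 10) − 305.0 = 138.5·ln 9.7 − 305.0 = 138.5·2.2721 − 305.0 = 9.689.
Rounded: 10.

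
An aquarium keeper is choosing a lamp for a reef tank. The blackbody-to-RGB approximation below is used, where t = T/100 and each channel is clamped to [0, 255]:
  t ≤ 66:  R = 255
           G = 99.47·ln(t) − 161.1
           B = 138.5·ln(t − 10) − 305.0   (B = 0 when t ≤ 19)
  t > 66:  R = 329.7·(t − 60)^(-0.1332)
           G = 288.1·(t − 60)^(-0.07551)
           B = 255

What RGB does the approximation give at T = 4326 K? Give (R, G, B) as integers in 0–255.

(255, 214, 180)

t = 4326/100 = 43.26; the t ≤ 66 branch applies.
R = 255 by definition for t ≤ 66.
G = 99.47·ln 43.26 − 161.1 = 99.47·3.7672 − 161.1 = 213.626.
B = 138.5·ln(43.26 − 10) − 305.0 = 138.5·ln 33.26 − 305.0 = 138.5·3.5044 − 305.0 = 180.353.
Rounded: (255, 214, 180).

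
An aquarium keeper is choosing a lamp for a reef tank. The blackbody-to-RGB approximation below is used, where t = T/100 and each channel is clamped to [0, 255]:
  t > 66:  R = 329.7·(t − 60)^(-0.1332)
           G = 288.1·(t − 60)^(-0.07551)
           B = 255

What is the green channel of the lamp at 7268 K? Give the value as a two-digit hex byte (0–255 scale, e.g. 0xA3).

0xEE

t = 7268/100 = 72.68; the t > 66 branch applies.
G = 288.1·(72.68 − 60)^(-0.07551) = 288.1·12.68^(-0.07551) = 288.1·0.82547 = 237.819.
Rounded: 238; in hex, 0xEE.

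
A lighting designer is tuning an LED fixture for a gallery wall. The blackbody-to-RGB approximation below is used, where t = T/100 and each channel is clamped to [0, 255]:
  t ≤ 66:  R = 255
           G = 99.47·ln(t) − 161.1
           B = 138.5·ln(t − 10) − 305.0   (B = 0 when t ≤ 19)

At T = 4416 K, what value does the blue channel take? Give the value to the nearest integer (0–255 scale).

t = 4416/100 = 44.16; the t ≤ 66 branch applies.
B = 138.5·ln(44.16 − 10) − 305.0 = 138.5·ln 34.16 − 305.0 = 138.5·3.5311 − 305.0 = 184.051.
Rounded: 184.

184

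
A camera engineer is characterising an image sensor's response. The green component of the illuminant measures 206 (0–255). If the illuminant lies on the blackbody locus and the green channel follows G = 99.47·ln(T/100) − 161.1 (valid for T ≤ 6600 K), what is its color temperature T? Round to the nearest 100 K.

4000 K

ln t = (206 + 161.1) / 99.47 = 3.6906.
t = e^3.6906 = 40.067.
T = 100·t = 4007 K → 4000 K to the nearest 100 K.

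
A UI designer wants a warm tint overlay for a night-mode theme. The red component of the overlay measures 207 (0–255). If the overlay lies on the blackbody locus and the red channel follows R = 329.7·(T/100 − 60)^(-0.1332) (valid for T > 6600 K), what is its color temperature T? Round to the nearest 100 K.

9300 K

(t − 60)^(-0.1332) = 207/329.7 = 0.62784.
t − 60 = 0.62784^(1/-0.1332) = 0.62784^(-7.508) = 32.933, so t = 92.933.
T = 100·t = 9293 K → 9300 K to the nearest 100 K.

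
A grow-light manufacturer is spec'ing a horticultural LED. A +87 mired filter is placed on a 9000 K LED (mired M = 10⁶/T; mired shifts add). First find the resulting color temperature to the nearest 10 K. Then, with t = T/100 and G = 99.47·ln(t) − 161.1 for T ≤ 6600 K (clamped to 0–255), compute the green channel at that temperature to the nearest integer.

M_in = 10⁶/9000 = 111.11; M_out = 111.11 + (+87) = 198.11.
T_out = 10⁶/198.11 = 5047.7 K → 5050 K; t = 50.5.
G = 99.47·ln 50.5 − 161.1 = 99.47·3.9220 − 161.1 = 229.019.
Rounded: 229.

229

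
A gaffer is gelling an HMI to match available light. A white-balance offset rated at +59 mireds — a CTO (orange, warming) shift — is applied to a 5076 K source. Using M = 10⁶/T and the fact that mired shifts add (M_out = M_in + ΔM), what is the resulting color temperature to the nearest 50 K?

3900 K

M_in = 10⁶/5076 = 197.01 mireds.
M_out = 197.01 + (+59) = 256.01 mireds.
T_out = 10⁶/256.01 = 3906.2 K → 3900 K.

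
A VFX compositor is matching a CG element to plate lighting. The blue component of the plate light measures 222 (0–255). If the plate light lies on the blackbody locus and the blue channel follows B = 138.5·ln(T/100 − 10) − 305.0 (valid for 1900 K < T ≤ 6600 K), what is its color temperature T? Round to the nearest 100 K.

ln(t − 10) = (222 + 305.0) / 138.5 = 3.8051.
t − 10 = e^3.8051 = 44.928, so t = 54.928.
T = 100·t = 5493 K → 5500 K to the nearest 100 K.

5500 K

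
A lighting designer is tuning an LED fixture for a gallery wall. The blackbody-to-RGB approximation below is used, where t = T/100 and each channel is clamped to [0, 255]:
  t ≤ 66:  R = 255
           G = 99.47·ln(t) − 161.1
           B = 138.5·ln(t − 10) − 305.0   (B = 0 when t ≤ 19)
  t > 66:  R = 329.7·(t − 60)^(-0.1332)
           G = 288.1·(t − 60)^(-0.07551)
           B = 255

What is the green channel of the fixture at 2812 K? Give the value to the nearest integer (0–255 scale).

t = 2812/100 = 28.12; the t ≤ 66 branch applies.
G = 99.47·ln 28.12 − 161.1 = 99.47·3.3365 − 161.1 = 170.780.
Rounded: 171.

171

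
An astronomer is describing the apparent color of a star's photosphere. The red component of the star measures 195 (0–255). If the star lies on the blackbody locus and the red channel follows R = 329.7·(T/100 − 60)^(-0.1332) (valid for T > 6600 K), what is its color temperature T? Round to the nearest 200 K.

11200 K

(t − 60)^(-0.1332) = 195/329.7 = 0.59145.
t − 60 = 0.59145^(1/-0.1332) = 0.59145^(-7.508) = 51.564, so t = 111.564.
T = 100·t = 11156 K → 11200 K to the nearest 200 K.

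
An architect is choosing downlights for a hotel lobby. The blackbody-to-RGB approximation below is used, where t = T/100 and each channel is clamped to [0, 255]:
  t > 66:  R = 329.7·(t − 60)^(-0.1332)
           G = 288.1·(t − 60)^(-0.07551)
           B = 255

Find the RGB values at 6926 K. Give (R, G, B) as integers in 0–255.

t = 6926/100 = 69.26; the t > 66 branch applies.
R = 329.7·(69.26 − 60)^(-0.1332) = 329.7·9.26^(-0.1332) = 329.7·0.74344 = 245.113.
G = 288.1·(69.26 − 60)^(-0.07551) = 288.1·9.26^(-0.07551) = 288.1·0.84530 = 243.531.
B = 255 by definition for t > 66.
Rounded: (245, 244, 255).

(245, 244, 255)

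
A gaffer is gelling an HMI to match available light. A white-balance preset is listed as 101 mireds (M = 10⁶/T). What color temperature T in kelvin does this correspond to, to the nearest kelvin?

T = 10⁶ / 101 = 9900.99 K → 9901 K.

9901 K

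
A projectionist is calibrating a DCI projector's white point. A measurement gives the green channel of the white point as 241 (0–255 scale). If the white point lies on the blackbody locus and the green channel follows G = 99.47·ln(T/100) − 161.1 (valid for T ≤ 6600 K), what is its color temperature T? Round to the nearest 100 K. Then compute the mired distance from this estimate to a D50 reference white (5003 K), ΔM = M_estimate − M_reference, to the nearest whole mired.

ln t = (241 + 161.1) / 99.47 = 4.0424.
t = e^4.0424 = 56.964.
T = 100·t = 5696 K → 5700 K to the nearest 100 K.
M_estimate = 10⁶/5700 = 175.44; M_reference = 10⁶/5003 = 199.88.
ΔM = 175.44 − 199.88 = -24.44 → -24 mireds.

-24 mireds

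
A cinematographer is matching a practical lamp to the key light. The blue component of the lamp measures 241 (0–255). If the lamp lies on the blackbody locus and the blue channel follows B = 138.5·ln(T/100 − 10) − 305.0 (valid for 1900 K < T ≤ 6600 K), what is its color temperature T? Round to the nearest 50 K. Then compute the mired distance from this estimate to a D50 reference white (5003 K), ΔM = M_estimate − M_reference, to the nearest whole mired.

ln(t − 10) = (241 + 305.0) / 138.5 = 3.9422.
t − 10 = e^3.9422 = 51.534, so t = 61.534.
T = 100·t = 6153 K → 6150 K to the nearest 50 K.
M_estimate = 10⁶/6150 = 162.60; M_reference = 10⁶/5003 = 199.88.
ΔM = 162.60 − 199.88 = -37.28 → -37 mireds.

-37 mireds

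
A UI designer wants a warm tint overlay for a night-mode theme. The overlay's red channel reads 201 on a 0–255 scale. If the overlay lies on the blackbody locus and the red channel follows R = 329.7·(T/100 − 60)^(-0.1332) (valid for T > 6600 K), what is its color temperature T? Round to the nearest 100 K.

(t − 60)^(-0.1332) = 201/329.7 = 0.60965.
t − 60 = 0.60965^(1/-0.1332) = 0.60965^(-7.508) = 41.071, so t = 101.071.
T = 100·t = 10107 K → 10100 K to the nearest 100 K.

10100 K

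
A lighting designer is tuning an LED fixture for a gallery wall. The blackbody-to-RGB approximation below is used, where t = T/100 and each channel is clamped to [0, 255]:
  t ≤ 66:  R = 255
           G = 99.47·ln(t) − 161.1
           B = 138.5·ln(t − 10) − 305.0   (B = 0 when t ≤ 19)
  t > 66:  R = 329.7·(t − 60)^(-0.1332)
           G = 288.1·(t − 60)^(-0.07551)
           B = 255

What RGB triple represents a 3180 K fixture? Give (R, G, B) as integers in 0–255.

(255, 183, 122)

t = 3180/100 = 31.8; the t ≤ 66 branch applies.
R = 255 by definition for t ≤ 66.
G = 99.47·ln 31.8 − 161.1 = 99.47·3.4595 − 161.1 = 183.013.
B = 138.5·ln(31.8 − 10) − 305.0 = 138.5·ln 21.8 − 305.0 = 138.5·3.0819 − 305.0 = 121.845.
Rounded: (255, 183, 122).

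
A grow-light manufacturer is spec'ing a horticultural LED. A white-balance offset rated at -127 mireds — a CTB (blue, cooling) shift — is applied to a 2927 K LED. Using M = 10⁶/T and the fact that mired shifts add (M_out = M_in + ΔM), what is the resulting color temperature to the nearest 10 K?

4660 K

M_in = 10⁶/2927 = 341.65 mireds.
M_out = 341.65 + (-127) = 214.65 mireds.
T_out = 10⁶/214.65 = 4658.8 K → 4660 K.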